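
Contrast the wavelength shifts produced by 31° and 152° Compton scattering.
152° produces the larger shift by a factor of 13.183

Calculate both shifts using Δλ = λ_C(1 - cos θ):

For θ₁ = 31°:
Δλ₁ = 2.4263 × (1 - cos(31°))
Δλ₁ = 2.4263 × 0.1428
Δλ₁ = 0.3466 pm

For θ₂ = 152°:
Δλ₂ = 2.4263 × (1 - cos(152°))
Δλ₂ = 2.4263 × 1.8829
Δλ₂ = 4.5686 pm

The 152° angle produces the larger shift.
Ratio: 4.5686/0.3466 = 13.183

(Intermediate values are shown rounded; full precision is carried through to the final answer.)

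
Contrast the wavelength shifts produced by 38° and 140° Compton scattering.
140° produces the larger shift by a factor of 8.331

Calculate both shifts using Δλ = λ_C(1 - cos θ):

For θ₁ = 38°:
Δλ₁ = 2.4263 × (1 - cos(38°))
Δλ₁ = 2.4263 × 0.2120
Δλ₁ = 0.5144 pm

For θ₂ = 140°:
Δλ₂ = 2.4263 × (1 - cos(140°))
Δλ₂ = 2.4263 × 1.7660
Δλ₂ = 4.2850 pm

The 140° angle produces the larger shift.
Ratio: 4.2850/0.5144 = 8.331

(Intermediate values are shown rounded; full precision is carried through to the final answer.)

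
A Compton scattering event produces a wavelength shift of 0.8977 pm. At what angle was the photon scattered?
50.95°

From the Compton formula Δλ = λ_C(1 - cos θ), we can solve for θ:

cos θ = 1 - Δλ/λ_C

Given:
- Δλ = 0.8977 pm
- λ_C = h/(m_e·c) ≈ 2.42631024 pm

cos θ = 1 - 0.8977/2.42631024
cos θ = 1 - 0.369986
cos θ = 0.630014

θ = arccos(0.630014)
θ = 50.95°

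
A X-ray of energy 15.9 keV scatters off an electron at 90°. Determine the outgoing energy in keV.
15.4202 keV

First convert energy to wavelength:
λ = hc/E, with hc ≈ 1239.842 keV·pm (i.e. 1239.842 eV·nm)

For E = 15.9 keV = 15900 eV:
λ = 1239.842 keV·pm / 15.9 keV
λ = 77.9775 pm

Calculate the Compton shift:
Δλ = λ_C(1 - cos(90°)) = 2.4263 × 1.0000
Δλ = 2.4263 pm

Final wavelength:
λ' = 77.9775 + 2.4263 = 80.4038 pm

Final energy:
E' = hc/λ' = 1239.842 / 80.4038 = 15.4202 keV

(Intermediate values are shown rounded; full precision is carried through to the final answer.)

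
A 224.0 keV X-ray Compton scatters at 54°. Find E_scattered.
189.7184 keV

First convert energy to wavelength:
λ = hc/E, with hc ≈ 1239.842 keV·pm (i.e. 1239.842 eV·nm)

For E = 224.0 keV = 224000 eV:
λ = 1239.842 keV·pm / 224.0 keV
λ = 5.5350 pm

Calculate the Compton shift:
Δλ = λ_C(1 - cos(54°)) = 2.4263 × 0.4122
Δλ = 1.0002 pm

Final wavelength:
λ' = 5.5350 + 1.0002 = 6.5352 pm

Final energy:
E' = hc/λ' = 1239.842 / 6.5352 = 189.7184 keV

(Intermediate values are shown rounded; full precision is carried through to the final answer.)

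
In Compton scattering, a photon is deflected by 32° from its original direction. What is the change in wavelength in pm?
0.3687 pm

Using the Compton scattering formula:
Δλ = λ_C(1 - cos θ)

where λ_C = h/(m_e·c) ≈ 2.4263 pm is the Compton wavelength of an electron.

For θ = 32°:
cos(32°) = 0.8480
1 - cos(32°) = 0.1520

Δλ = 2.4263 × 0.1520
Δλ = 0.3687 pm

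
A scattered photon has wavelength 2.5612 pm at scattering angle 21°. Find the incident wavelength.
2.4000 pm

From λ' = λ + Δλ, we have λ = λ' - Δλ

First calculate the Compton shift:
Δλ = λ_C(1 - cos θ)
Δλ = 2.4263 × (1 - cos(21°))
Δλ = 2.4263 × 0.0664
Δλ = 0.1612 pm

Initial wavelength:
λ = λ' - Δλ
λ = 2.5612 - 0.1612
λ = 2.4000 pm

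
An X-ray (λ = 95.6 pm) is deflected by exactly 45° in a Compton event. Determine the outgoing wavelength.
96.3106 pm

Using the Compton formula: λ' = λ + λ_C(1 − cos θ)

For θ = 45°, cos θ = √2/2 (exact) ≈ 0.7071, so:
1 − cos 45° = 1 − (√2/2) ≈ 0.2929

Δλ = λ_C × 0.2929 = 2.4263 × 0.2929 = 0.7106 pm

λ' = 95.6 + 0.7106 = 96.3106 pm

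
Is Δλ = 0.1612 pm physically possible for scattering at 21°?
Yes, consistent

Calculate the expected shift for θ = 21°:

Δλ_expected = λ_C(1 - cos(21°))
Δλ_expected = 2.4263 × (1 - cos(21°))
Δλ_expected = 2.4263 × 0.0664
Δλ_expected = 0.1612 pm

Given shift: 0.1612 pm
Expected shift: 0.1612 pm
Difference: 0.0000 pm

The values match. This is consistent with Compton scattering at the stated angle.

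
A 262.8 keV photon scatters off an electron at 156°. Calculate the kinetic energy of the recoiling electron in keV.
130.3477 keV

By energy conservation: K_e = E_initial - E_final

First find the scattered photon energy:
Initial wavelength: λ = hc/E = 4.7178 pm
Compton shift: Δλ = λ_C(1 - cos(156°)) = 4.6429 pm
Final wavelength: λ' = 4.7178 + 4.6429 = 9.3607 pm
Final photon energy: E' = hc/λ' = 132.4523 keV

Electron kinetic energy:
K_e = E - E' = 262.8000 - 132.4523 = 130.3477 keV

(Intermediate values are shown rounded; full precision is carried through to the final answer.)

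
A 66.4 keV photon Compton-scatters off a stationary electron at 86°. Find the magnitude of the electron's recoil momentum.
4.5878e-23 kg·m/s

The electron is initially at rest, so by conservation of momentum:
p⃗_e = p⃗₀ − p⃗'  (incident photon momentum minus scattered photon momentum)

Photon momentum magnitudes (p = h/λ = E/c):
λ₀ = hc/E₀ = 18.6723 pm → p₀ = h/λ₀ = 3.5486e-23 kg·m/s
Δλ = λ_C(1 − cos 86°) = 2.2571 pm
λ' = 20.9294 pm → p' = h/λ' = 3.1659e-23 kg·m/s

The scattered photon makes angle θ = 86° with the incident direction, so by the law of cosines:
|p⃗_e|² = p₀² + p'² − 2p₀p'cos θ
|p⃗_e|² = (3.5486e-23)² + (3.1659e-23)² − 2·3.5486e-23·3.1659e-23·cos(86°)
|p⃗_e| = 4.5878e-23 kg·m/s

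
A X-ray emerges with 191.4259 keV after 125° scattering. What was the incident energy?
466.3002 keV

Convert final energy to wavelength (hc ≈ 1239.842 keV·pm):
λ' = hc/E' = 1239.842 / 191.4259 = 6.4769 pm

Calculate the Compton shift:
Δλ = λ_C(1 - cos(125°))
Δλ = 2.4263 × (1 - cos(125°))
Δλ = 3.8180 pm

Initial wavelength:
λ = λ' - Δλ = 6.4769 - 3.8180 = 2.6589 pm

Initial energy:
E = hc/λ = 1239.842 / 2.6589 = 466.3002 keV

(Intermediate values are shown rounded; full precision is carried through to the final answer.)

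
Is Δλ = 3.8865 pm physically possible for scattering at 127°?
Yes, consistent

Calculate the expected shift for θ = 127°:

Δλ_expected = λ_C(1 - cos(127°))
Δλ_expected = 2.4263 × (1 - cos(127°))
Δλ_expected = 2.4263 × 1.6018
Δλ_expected = 3.8865 pm

Given shift: 3.8865 pm
Expected shift: 3.8865 pm
Difference: 0.0000 pm

The values match. This is consistent with Compton scattering at the stated angle.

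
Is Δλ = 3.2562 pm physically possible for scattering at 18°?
No, inconsistent

Calculate the expected shift for θ = 18°:

Δλ_expected = λ_C(1 - cos(18°))
Δλ_expected = 2.4263 × (1 - cos(18°))
Δλ_expected = 2.4263 × 0.0489
Δλ_expected = 0.1188 pm

Given shift: 3.2562 pm
Expected shift: 0.1188 pm
Difference: 3.1374 pm

The values do not match. The given shift corresponds to θ ≈ 110.0°, not 18°.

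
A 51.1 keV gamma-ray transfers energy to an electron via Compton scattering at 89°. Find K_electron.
4.5716 keV

By energy conservation: K_e = E_initial - E_final

First find the scattered photon energy:
Initial wavelength: λ = hc/E = 24.2631 pm
Compton shift: Δλ = λ_C(1 - cos(89°)) = 2.3840 pm
Final wavelength: λ' = 24.2631 + 2.3840 = 26.6470 pm
Final photon energy: E' = hc/λ' = 46.5284 keV

Electron kinetic energy:
K_e = E - E' = 51.1000 - 46.5284 = 4.5716 keV

(Intermediate values are shown rounded; full precision is carried through to the final answer.)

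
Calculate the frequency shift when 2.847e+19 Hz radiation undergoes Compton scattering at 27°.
6.975e+17 Hz (decrease)

Convert frequency to wavelength (c = 299792458 m/s):
λ₀ = c/f₀ = 299792458/2.847e+19 = 1.0530118e-11 m = 10.5301 pm

Calculate Compton shift:
Δλ = λ_C(1 - cos(27°)) = 0.2645 pm

Final wavelength:
λ' = λ₀ + Δλ = 10.5301 + 0.2645 = 10.7946 pm

Final frequency:
f' = c/λ' = 299792458/1.0794570e-11 = 2.7772525e+19 Hz

Frequency shift (decrease):
Δf = f₀ - f' = 2.847e+19 - 2.7772525e+19 = 6.975e+17 Hz

(Intermediate values are shown rounded; full precision is carried through to the final answer.)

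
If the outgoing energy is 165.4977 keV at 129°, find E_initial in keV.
350.4002 keV

Convert final energy to wavelength (hc ≈ 1239.842 keV·pm):
λ' = hc/E' = 1239.842 / 165.4977 = 7.4916 pm

Calculate the Compton shift:
Δλ = λ_C(1 - cos(129°))
Δλ = 2.4263 × (1 - cos(129°))
Δλ = 3.9532 pm

Initial wavelength:
λ = λ' - Δλ = 7.4916 - 3.9532 = 3.5384 pm

Initial energy:
E = hc/λ = 1239.842 / 3.5384 = 350.4002 keV

(Intermediate values are shown rounded; full precision is carried through to the final answer.)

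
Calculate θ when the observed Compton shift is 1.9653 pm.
79.05°

From the Compton formula Δλ = λ_C(1 - cos θ), we can solve for θ:

cos θ = 1 - Δλ/λ_C

Given:
- Δλ = 1.9653 pm
- λ_C = h/(m_e·c) ≈ 2.42631024 pm

cos θ = 1 - 1.9653/2.42631024
cos θ = 1 - 0.809995
cos θ = 0.190005

θ = arccos(0.190005)
θ = 79.05°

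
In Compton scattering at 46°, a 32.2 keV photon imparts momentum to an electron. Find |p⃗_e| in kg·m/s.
1.3324e-23 kg·m/s

The electron is initially at rest, so by conservation of momentum:
p⃗_e = p⃗₀ − p⃗'  (incident photon momentum minus scattered photon momentum)

Photon momentum magnitudes (p = h/λ = E/c):
λ₀ = hc/E₀ = 38.5044 pm → p₀ = h/λ₀ = 1.7209e-23 kg·m/s
Δλ = λ_C(1 − cos 46°) = 0.7409 pm
λ' = 39.2453 pm → p' = h/λ' = 1.6884e-23 kg·m/s

The scattered photon makes angle θ = 46° with the incident direction, so by the law of cosines:
|p⃗_e|² = p₀² + p'² − 2p₀p'cos θ
|p⃗_e|² = (1.7209e-23)² + (1.6884e-23)² − 2·1.7209e-23·1.6884e-23·cos(46°)
|p⃗_e| = 1.3324e-23 kg·m/s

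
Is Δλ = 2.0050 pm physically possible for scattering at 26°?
No, inconsistent

Calculate the expected shift for θ = 26°:

Δλ_expected = λ_C(1 - cos(26°))
Δλ_expected = 2.4263 × (1 - cos(26°))
Δλ_expected = 2.4263 × 0.1012
Δλ_expected = 0.2456 pm

Given shift: 2.0050 pm
Expected shift: 0.2456 pm
Difference: 1.7594 pm

The values do not match. The given shift corresponds to θ ≈ 80.0°, not 26°.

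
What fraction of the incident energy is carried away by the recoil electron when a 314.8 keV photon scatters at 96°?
0.4049 (or 40.49%)

Calculate initial and final photon energies:

Initial: E₀ = 314.8 keV → λ₀ = 3.9385 pm
Compton shift: Δλ = 2.6799 pm
Final wavelength: λ' = 6.6184 pm
Final energy: E' = 187.3316 keV

Fractional energy loss:
(E₀ - E')/E₀ = (314.8000 - 187.3316)/314.8000
= 127.4684/314.8000
= 0.4049
= 40.49%

(Intermediate values are shown rounded; full precision is carried through to the final answer.)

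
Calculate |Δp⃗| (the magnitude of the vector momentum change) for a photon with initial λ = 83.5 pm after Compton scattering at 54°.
7.1631e-24 kg·m/s

Photon momentum magnitude is p = h/λ.

Initial momentum:
p₀ = h/λ = 6.6261e-34/8.3500e-11 = 7.9354e-24 kg·m/s

After scattering:
λ' = λ + Δλ = 83.5 + 1.0002 = 84.5002 pm
p' = h/λ' = 6.6261e-34/8.4500e-11 = 7.8415e-24 kg·m/s

Momentum is a vector; the scattered photon's direction makes angle θ = 54° with the incident direction. The magnitude of the vector change Δp⃗ = p⃗₀ − p⃗' is found from the law of cosines:
|Δp⃗|² = p₀² + p'² − 2p₀p'cos θ
|Δp⃗|² = (7.9354e-24)² + (7.8415e-24)² − 2·7.9354e-24·7.8415e-24·cos(54°)
|Δp⃗| = 7.1631e-24 kg·m/s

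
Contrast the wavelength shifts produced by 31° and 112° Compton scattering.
112° produces the larger shift by a factor of 9.624

Calculate both shifts using Δλ = λ_C(1 - cos θ):

For θ₁ = 31°:
Δλ₁ = 2.4263 × (1 - cos(31°))
Δλ₁ = 2.4263 × 0.1428
Δλ₁ = 0.3466 pm

For θ₂ = 112°:
Δλ₂ = 2.4263 × (1 - cos(112°))
Δλ₂ = 2.4263 × 1.3746
Δλ₂ = 3.3352 pm

The 112° angle produces the larger shift.
Ratio: 3.3352/0.3466 = 9.624

(Intermediate values are shown rounded; full precision is carried through to the final answer.)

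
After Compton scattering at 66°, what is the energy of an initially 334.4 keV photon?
240.8815 keV

First convert energy to wavelength:
λ = hc/E, with hc ≈ 1239.842 keV·pm (i.e. 1239.842 eV·nm)

For E = 334.4 keV = 334400 eV:
λ = 1239.842 keV·pm / 334.4 keV
λ = 3.7077 pm

Calculate the Compton shift:
Δλ = λ_C(1 - cos(66°)) = 2.4263 × 0.5933
Δλ = 1.4394 pm

Final wavelength:
λ' = 3.7077 + 1.4394 = 5.1471 pm

Final energy:
E' = hc/λ' = 1239.842 / 5.1471 = 240.8815 keV

(Intermediate values are shown rounded; full precision is carried through to the final answer.)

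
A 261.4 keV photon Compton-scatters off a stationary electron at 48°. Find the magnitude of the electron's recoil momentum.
1.0702e-22 kg·m/s

The electron is initially at rest, so by conservation of momentum:
p⃗_e = p⃗₀ − p⃗'  (incident photon momentum minus scattered photon momentum)

Photon momentum magnitudes (p = h/λ = E/c):
λ₀ = hc/E₀ = 4.7431 pm → p₀ = h/λ₀ = 1.3970e-22 kg·m/s
Δλ = λ_C(1 − cos 48°) = 0.8028 pm
λ' = 5.5459 pm → p' = h/λ' = 1.1948e-22 kg·m/s

The scattered photon makes angle θ = 48° with the incident direction, so by the law of cosines:
|p⃗_e|² = p₀² + p'² − 2p₀p'cos θ
|p⃗_e|² = (1.3970e-22)² + (1.1948e-22)² − 2·1.3970e-22·1.1948e-22·cos(48°)
|p⃗_e| = 1.0702e-22 kg·m/s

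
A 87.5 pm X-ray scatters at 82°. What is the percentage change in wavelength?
2.3870%

Calculate the Compton shift:
Δλ = λ_C(1 - cos(82°))
Δλ = 2.4263 × (1 - cos(82°))
Δλ = 2.4263 × 0.8608
Δλ = 2.0886 pm

Percentage change:
(Δλ/λ₀) × 100 = (2.0886/87.5) × 100
= 2.3870%

(Intermediate values are shown rounded; full precision is carried through to the final answer.)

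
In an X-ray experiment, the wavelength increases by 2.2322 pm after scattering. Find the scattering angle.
85.41°

From the Compton formula Δλ = λ_C(1 - cos θ), we can solve for θ:

cos θ = 1 - Δλ/λ_C

Given:
- Δλ = 2.2322 pm
- λ_C = h/(m_e·c) ≈ 2.42631024 pm

cos θ = 1 - 2.2322/2.42631024
cos θ = 1 - 0.919998
cos θ = 0.080002

θ = arccos(0.080002)
θ = 85.41°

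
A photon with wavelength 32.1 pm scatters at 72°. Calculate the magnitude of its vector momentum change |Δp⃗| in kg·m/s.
2.3678e-23 kg·m/s

Photon momentum magnitude is p = h/λ.

Initial momentum:
p₀ = h/λ = 6.6261e-34/3.2100e-11 = 2.0642e-23 kg·m/s

After scattering:
λ' = λ + Δλ = 32.1 + 1.6765 = 33.7765 pm
p' = h/λ' = 6.6261e-34/3.3777e-11 = 1.9617e-23 kg·m/s

Momentum is a vector; the scattered photon's direction makes angle θ = 72° with the incident direction. The magnitude of the vector change Δp⃗ = p⃗₀ − p⃗' is found from the law of cosines:
|Δp⃗|² = p₀² + p'² − 2p₀p'cos θ
|Δp⃗|² = (2.0642e-23)² + (1.9617e-23)² − 2·2.0642e-23·1.9617e-23·cos(72°)
|Δp⃗| = 2.3678e-23 kg·m/s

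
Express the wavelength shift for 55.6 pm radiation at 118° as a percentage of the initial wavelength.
6.4126%

Calculate the Compton shift:
Δλ = λ_C(1 - cos(118°))
Δλ = 2.4263 × (1 - cos(118°))
Δλ = 2.4263 × 1.4695
Δλ = 3.5654 pm

Percentage change:
(Δλ/λ₀) × 100 = (3.5654/55.6) × 100
= 6.4126%

(Intermediate values are shown rounded; full precision is carried through to the final answer.)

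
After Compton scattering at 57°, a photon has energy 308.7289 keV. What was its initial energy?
425.9001 keV

Convert final energy to wavelength (hc ≈ 1239.842 keV·pm):
λ' = hc/E' = 1239.842 / 308.7289 = 4.0160 pm

Calculate the Compton shift:
Δλ = λ_C(1 - cos(57°))
Δλ = 2.4263 × (1 - cos(57°))
Δλ = 1.1048 pm

Initial wavelength:
λ = λ' - Δλ = 4.0160 - 1.1048 = 2.9111 pm

Initial energy:
E = hc/λ = 1239.842 / 2.9111 = 425.9001 keV

(Intermediate values are shown rounded; full precision is carried through to the final answer.)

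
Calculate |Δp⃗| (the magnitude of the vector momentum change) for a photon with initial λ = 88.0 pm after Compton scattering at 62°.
7.7007e-24 kg·m/s

Photon momentum magnitude is p = h/λ.

Initial momentum:
p₀ = h/λ = 6.6261e-34/8.8000e-11 = 7.5296e-24 kg·m/s

After scattering:
λ' = λ + Δλ = 88.0 + 1.2872 = 89.2872 pm
p' = h/λ' = 6.6261e-34/8.9287e-11 = 7.4211e-24 kg·m/s

Momentum is a vector; the scattered photon's direction makes angle θ = 62° with the incident direction. The magnitude of the vector change Δp⃗ = p⃗₀ − p⃗' is found from the law of cosines:
|Δp⃗|² = p₀² + p'² − 2p₀p'cos θ
|Δp⃗|² = (7.5296e-24)² + (7.4211e-24)² − 2·7.5296e-24·7.4211e-24·cos(62°)
|Δp⃗| = 7.7007e-24 kg·m/s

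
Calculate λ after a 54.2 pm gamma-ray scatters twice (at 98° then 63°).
58.2888 pm

Apply Compton shift twice:

First scattering at θ₁ = 98°:
Δλ₁ = λ_C(1 - cos(98°))
Δλ₁ = 2.4263 × 1.1392
Δλ₁ = 2.7640 pm

After first scattering:
λ₁ = 54.2 + 2.7640 = 56.9640 pm

Second scattering at θ₂ = 63°:
Δλ₂ = λ_C(1 - cos(63°))
Δλ₂ = 2.4263 × 0.5460
Δλ₂ = 1.3248 pm

Final wavelength:
λ₂ = 56.9640 + 1.3248 = 58.2888 pm

Total shift: Δλ_total = 2.7640 + 1.3248 = 4.0888 pm

(Intermediate values are shown rounded; full precision is carried through to the final answer.)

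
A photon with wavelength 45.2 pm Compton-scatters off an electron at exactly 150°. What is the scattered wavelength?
49.7276 pm

Using the Compton formula: λ' = λ + λ_C(1 − cos θ)

For θ = 150°, cos θ = -√3/2 (exact) ≈ -0.8660, so:
1 − cos 150° = 1 − (-√3/2) ≈ 1.8660

Δλ = λ_C × 1.8660 = 2.4263 × 1.8660 = 4.5276 pm

λ' = 45.2 + 4.5276 = 49.7276 pm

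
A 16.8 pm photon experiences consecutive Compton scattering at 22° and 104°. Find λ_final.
19.9900 pm

Apply Compton shift twice:

First scattering at θ₁ = 22°:
Δλ₁ = λ_C(1 - cos(22°))
Δλ₁ = 2.4263 × 0.0728
Δλ₁ = 0.1767 pm

After first scattering:
λ₁ = 16.8 + 0.1767 = 16.9767 pm

Second scattering at θ₂ = 104°:
Δλ₂ = λ_C(1 - cos(104°))
Δλ₂ = 2.4263 × 1.2419
Δλ₂ = 3.0133 pm

Final wavelength:
λ₂ = 16.9767 + 3.0133 = 19.9900 pm

Total shift: Δλ_total = 0.1767 + 3.0133 = 3.1900 pm

(Intermediate values are shown rounded; full precision is carried through to the final answer.)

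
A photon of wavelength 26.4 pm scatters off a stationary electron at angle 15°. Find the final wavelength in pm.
26.4827 pm

Using the Compton scattering formula:
λ' = λ + Δλ = λ + λ_C(1 - cos θ)

Given:
- Initial wavelength λ = 26.4 pm
- Scattering angle θ = 15°
- Compton wavelength λ_C ≈ 2.4263 pm

Calculate the shift:
Δλ = 2.4263 × (1 - cos(15°))
Δλ = 2.4263 × 0.0341
Δλ = 0.0827 pm

Final wavelength:
λ' = 26.4 + 0.0827 = 26.4827 pm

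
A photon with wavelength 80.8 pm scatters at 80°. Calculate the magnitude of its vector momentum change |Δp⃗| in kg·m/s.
1.0416e-23 kg·m/s

Photon momentum magnitude is p = h/λ.

Initial momentum:
p₀ = h/λ = 6.6261e-34/8.0800e-11 = 8.2006e-24 kg·m/s

After scattering:
λ' = λ + Δλ = 80.8 + 2.0050 = 82.8050 pm
p' = h/λ' = 6.6261e-34/8.2805e-11 = 8.0020e-24 kg·m/s

Momentum is a vector; the scattered photon's direction makes angle θ = 80° with the incident direction. The magnitude of the vector change Δp⃗ = p⃗₀ − p⃗' is found from the law of cosines:
|Δp⃗|² = p₀² + p'² − 2p₀p'cos θ
|Δp⃗|² = (8.2006e-24)² + (8.0020e-24)² − 2·8.2006e-24·8.0020e-24·cos(80°)
|Δp⃗| = 1.0416e-23 kg·m/s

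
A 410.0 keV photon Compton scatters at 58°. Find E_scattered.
297.7121 keV

First convert energy to wavelength:
λ = hc/E, with hc ≈ 1239.842 keV·pm (i.e. 1239.842 eV·nm)

For E = 410.0 keV = 410000 eV:
λ = 1239.842 keV·pm / 410.0 keV
λ = 3.0240 pm

Calculate the Compton shift:
Δλ = λ_C(1 - cos(58°)) = 2.4263 × 0.4701
Δλ = 1.1406 pm

Final wavelength:
λ' = 3.0240 + 1.1406 = 4.1646 pm

Final energy:
E' = hc/λ' = 1239.842 / 4.1646 = 297.7121 keV

(Intermediate values are shown rounded; full precision is carried through to the final answer.)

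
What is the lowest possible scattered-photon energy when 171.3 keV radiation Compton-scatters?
102.5471 keV (at θ = 180°)

The scattered photon has minimum energy when its wavelength is maximum, i.e., when the Compton shift Δλ = λ_C(1 − cos θ) is maximum. This occurs at θ = 180° (backscattering), giving Δλ_max = 2λ_C = 4.8526 pm.

Initial wavelength: λ₀ = hc/E₀ = 7.2378 pm
Maximum final wavelength: λ'_max = λ₀ + 2λ_C = 7.2378 + 4.8526 = 12.0905 pm
Minimum final energy: E'_min = hc/λ'_max = 102.5471 keV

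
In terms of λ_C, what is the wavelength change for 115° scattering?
1.4226 λ_C

The Compton shift formula is:
Δλ = λ_C(1 - cos θ)

Dividing both sides by λ_C:
Δλ/λ_C = 1 - cos θ

For θ = 115°:
Δλ/λ_C = 1 - cos(115°)
Δλ/λ_C = 1 - -0.4226
Δλ/λ_C = 1.4226

This means the shift is 1.4226 × λ_C = 3.4517 pm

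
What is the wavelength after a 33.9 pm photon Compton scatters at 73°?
35.6169 pm

Using the Compton scattering formula:
λ' = λ + Δλ = λ + λ_C(1 - cos θ)

Given:
- Initial wavelength λ = 33.9 pm
- Scattering angle θ = 73°
- Compton wavelength λ_C ≈ 2.4263 pm

Calculate the shift:
Δλ = 2.4263 × (1 - cos(73°))
Δλ = 2.4263 × 0.7076
Δλ = 1.7169 pm

Final wavelength:
λ' = 33.9 + 1.7169 = 35.6169 pm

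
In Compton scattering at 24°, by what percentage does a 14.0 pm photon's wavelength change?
1.4983%

Calculate the Compton shift:
Δλ = λ_C(1 - cos(24°))
Δλ = 2.4263 × (1 - cos(24°))
Δλ = 2.4263 × 0.0865
Δλ = 0.2098 pm

Percentage change:
(Δλ/λ₀) × 100 = (0.2098/14.0) × 100
= 1.4983%

(Intermediate values are shown rounded; full precision is carried through to the final answer.)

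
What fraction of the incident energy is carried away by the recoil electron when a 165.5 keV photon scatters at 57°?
0.1285 (or 12.85%)

Calculate initial and final photon energies:

Initial: E₀ = 165.5 keV → λ₀ = 7.4915 pm
Compton shift: Δλ = 1.1048 pm
Final wavelength: λ' = 8.5963 pm
Final energy: E' = 144.2291 keV

Fractional energy loss:
(E₀ - E')/E₀ = (165.5000 - 144.2291)/165.5000
= 21.2709/165.5000
= 0.1285
= 12.85%

(Intermediate values are shown rounded; full precision is carried through to the final answer.)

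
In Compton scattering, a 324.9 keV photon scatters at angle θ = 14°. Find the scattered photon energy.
318.8776 keV

First convert energy to wavelength:
λ = hc/E, with hc ≈ 1239.842 keV·pm (i.e. 1239.842 eV·nm)

For E = 324.9 keV = 324900 eV:
λ = 1239.842 keV·pm / 324.9 keV
λ = 3.8161 pm

Calculate the Compton shift:
Δλ = λ_C(1 - cos(14°)) = 2.4263 × 0.0297
Δλ = 0.0721 pm

Final wavelength:
λ' = 3.8161 + 0.0721 = 3.8881 pm

Final energy:
E' = hc/λ' = 1239.842 / 3.8881 = 318.8776 keV

(Intermediate values are shown rounded; full precision is carried through to the final answer.)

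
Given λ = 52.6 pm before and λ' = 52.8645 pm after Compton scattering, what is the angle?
27.00°

First find the wavelength shift:
Δλ = λ' - λ = 52.8645 - 52.6 = 0.2645 pm

Using Δλ = λ_C(1 - cos θ), with λ_C = h/(m_e·c) ≈ 2.42631024 pm:
cos θ = 1 - Δλ/λ_C
cos θ = 1 - 0.2645/2.42631024
cos θ = 0.890987

θ = arccos(0.890987)
θ = 27.00°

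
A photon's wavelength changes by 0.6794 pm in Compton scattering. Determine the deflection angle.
43.95°

From the Compton formula Δλ = λ_C(1 - cos θ), we can solve for θ:

cos θ = 1 - Δλ/λ_C

Given:
- Δλ = 0.6794 pm
- λ_C = h/(m_e·c) ≈ 2.42631024 pm

cos θ = 1 - 0.6794/2.42631024
cos θ = 1 - 0.280014
cos θ = 0.719986

θ = arccos(0.719986)
θ = 43.95°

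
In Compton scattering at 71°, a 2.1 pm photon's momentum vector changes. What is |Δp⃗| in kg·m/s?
3.0753e-22 kg·m/s

Photon momentum magnitude is p = h/λ.

Initial momentum:
p₀ = h/λ = 6.6261e-34/2.1000e-12 = 3.1553e-22 kg·m/s

After scattering:
λ' = λ + Δλ = 2.1 + 1.6364 = 3.7364 pm
p' = h/λ' = 6.6261e-34/3.7364e-12 = 1.7734e-22 kg·m/s

Momentum is a vector; the scattered photon's direction makes angle θ = 71° with the incident direction. The magnitude of the vector change Δp⃗ = p⃗₀ − p⃗' is found from the law of cosines:
|Δp⃗|² = p₀² + p'² − 2p₀p'cos θ
|Δp⃗|² = (3.1553e-22)² + (1.7734e-22)² − 2·3.1553e-22·1.7734e-22·cos(71°)
|Δp⃗| = 3.0753e-22 kg·m/s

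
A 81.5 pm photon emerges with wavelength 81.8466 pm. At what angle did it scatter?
31.00°

First find the wavelength shift:
Δλ = λ' - λ = 81.8466 - 81.5 = 0.3466 pm

Using Δλ = λ_C(1 - cos θ), with λ_C = h/(m_e·c) ≈ 2.42631024 pm:
cos θ = 1 - Δλ/λ_C
cos θ = 1 - 0.3466/2.42631024
cos θ = 0.857149

θ = arccos(0.857149)
θ = 31.00°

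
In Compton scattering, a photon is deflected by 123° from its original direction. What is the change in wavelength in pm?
3.7478 pm

Using the Compton scattering formula:
Δλ = λ_C(1 - cos θ)

where λ_C = h/(m_e·c) ≈ 2.4263 pm is the Compton wavelength of an electron.

For θ = 123°:
cos(123°) = -0.5446
1 - cos(123°) = 1.5446

Δλ = 2.4263 × 1.5446
Δλ = 3.7478 pm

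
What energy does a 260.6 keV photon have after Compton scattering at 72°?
192.6961 keV

First convert energy to wavelength:
λ = hc/E, with hc ≈ 1239.842 keV·pm (i.e. 1239.842 eV·nm)

For E = 260.6 keV = 260600 eV:
λ = 1239.842 keV·pm / 260.6 keV
λ = 4.7576 pm

Calculate the Compton shift:
Δλ = λ_C(1 - cos(72°)) = 2.4263 × 0.6910
Δλ = 1.6765 pm

Final wavelength:
λ' = 4.7576 + 1.6765 = 6.4342 pm

Final energy:
E' = hc/λ' = 1239.842 / 6.4342 = 192.6961 keV

(Intermediate values are shown rounded; full precision is carried through to the final answer.)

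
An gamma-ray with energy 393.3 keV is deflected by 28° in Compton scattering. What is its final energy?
360.7954 keV

First convert energy to wavelength:
λ = hc/E, with hc ≈ 1239.842 keV·pm (i.e. 1239.842 eV·nm)

For E = 393.3 keV = 393300 eV:
λ = 1239.842 keV·pm / 393.3 keV
λ = 3.1524 pm

Calculate the Compton shift:
Δλ = λ_C(1 - cos(28°)) = 2.4263 × 0.1171
Δλ = 0.2840 pm

Final wavelength:
λ' = 3.1524 + 0.2840 = 3.4364 pm

Final energy:
E' = hc/λ' = 1239.842 / 3.4364 = 360.7954 keV

(Intermediate values are shown rounded; full precision is carried through to the final answer.)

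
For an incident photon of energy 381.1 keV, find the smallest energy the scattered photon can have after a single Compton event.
152.9547 keV (at θ = 180°)

The scattered photon has minimum energy when its wavelength is maximum, i.e., when the Compton shift Δλ = λ_C(1 − cos θ) is maximum. This occurs at θ = 180° (backscattering), giving Δλ_max = 2λ_C = 4.8526 pm.

Initial wavelength: λ₀ = hc/E₀ = 3.2533 pm
Maximum final wavelength: λ'_max = λ₀ + 2λ_C = 3.2533 + 4.8526 = 8.1059 pm
Minimum final energy: E'_min = hc/λ'_max = 152.9547 keV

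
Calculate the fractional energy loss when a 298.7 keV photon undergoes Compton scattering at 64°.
0.2472 (or 24.72%)

Calculate initial and final photon energies:

Initial: E₀ = 298.7 keV → λ₀ = 4.1508 pm
Compton shift: Δλ = 1.3627 pm
Final wavelength: λ' = 5.5135 pm
Final energy: E' = 224.8747 keV

Fractional energy loss:
(E₀ - E')/E₀ = (298.7000 - 224.8747)/298.7000
= 73.8253/298.7000
= 0.2472
= 24.72%

(Intermediate values are shown rounded; full precision is carried through to the final answer.)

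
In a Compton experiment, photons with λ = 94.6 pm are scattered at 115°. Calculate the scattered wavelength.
98.0517 pm

Using the Compton scattering formula:
λ' = λ + Δλ = λ + λ_C(1 - cos θ)

Given:
- Initial wavelength λ = 94.6 pm
- Scattering angle θ = 115°
- Compton wavelength λ_C ≈ 2.4263 pm

Calculate the shift:
Δλ = 2.4263 × (1 - cos(115°))
Δλ = 2.4263 × 1.4226
Δλ = 3.4517 pm

Final wavelength:
λ' = 94.6 + 3.4517 = 98.0517 pm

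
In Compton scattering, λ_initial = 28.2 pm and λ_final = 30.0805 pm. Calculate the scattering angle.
77.00°

First find the wavelength shift:
Δλ = λ' - λ = 30.0805 - 28.2 = 1.8805 pm

Using Δλ = λ_C(1 - cos θ), with λ_C = h/(m_e·c) ≈ 2.42631024 pm:
cos θ = 1 - Δλ/λ_C
cos θ = 1 - 1.8805/2.42631024
cos θ = 0.224955

θ = arccos(0.224955)
θ = 77.00°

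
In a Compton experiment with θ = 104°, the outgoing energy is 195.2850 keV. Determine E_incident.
371.7002 keV

Convert final energy to wavelength (hc ≈ 1239.842 keV·pm):
λ' = hc/E' = 1239.842 / 195.2850 = 6.3489 pm

Calculate the Compton shift:
Δλ = λ_C(1 - cos(104°))
Δλ = 2.4263 × (1 - cos(104°))
Δλ = 3.0133 pm

Initial wavelength:
λ = λ' - Δλ = 6.3489 - 3.0133 = 3.3356 pm

Initial energy:
E = hc/λ = 1239.842 / 3.3356 = 371.7002 keV

(Intermediate values are shown rounded; full precision is carried through to the final answer.)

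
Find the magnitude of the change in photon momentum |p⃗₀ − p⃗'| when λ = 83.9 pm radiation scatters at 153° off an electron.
1.4961e-23 kg·m/s

Photon momentum magnitude is p = h/λ.

Initial momentum:
p₀ = h/λ = 6.6261e-34/8.3900e-11 = 7.8976e-24 kg·m/s

After scattering:
λ' = λ + Δλ = 83.9 + 4.5882 = 88.4882 pm
p' = h/λ' = 6.6261e-34/8.8488e-11 = 7.4881e-24 kg·m/s

Momentum is a vector; the scattered photon's direction makes angle θ = 153° with the incident direction. The magnitude of the vector change Δp⃗ = p⃗₀ − p⃗' is found from the law of cosines:
|Δp⃗|² = p₀² + p'² − 2p₀p'cos θ
|Δp⃗|² = (7.8976e-24)² + (7.4881e-24)² − 2·7.8976e-24·7.4881e-24·cos(153°)
|Δp⃗| = 1.4961e-23 kg·m/s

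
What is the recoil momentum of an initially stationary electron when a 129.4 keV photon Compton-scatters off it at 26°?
3.0770e-23 kg·m/s

The electron is initially at rest, so by conservation of momentum:
p⃗_e = p⃗₀ − p⃗'  (incident photon momentum minus scattered photon momentum)

Photon momentum magnitudes (p = h/λ = E/c):
λ₀ = hc/E₀ = 9.5815 pm → p₀ = h/λ₀ = 6.9155e-23 kg·m/s
Δλ = λ_C(1 − cos 26°) = 0.2456 pm
λ' = 9.8270 pm → p' = h/λ' = 6.7427e-23 kg·m/s

The scattered photon makes angle θ = 26° with the incident direction, so by the law of cosines:
|p⃗_e|² = p₀² + p'² − 2p₀p'cos θ
|p⃗_e|² = (6.9155e-23)² + (6.7427e-23)² − 2·6.9155e-23·6.7427e-23·cos(26°)
|p⃗_e| = 3.0770e-23 kg·m/s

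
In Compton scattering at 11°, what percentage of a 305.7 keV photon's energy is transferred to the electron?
0.0109 (or 1.09%)

Calculate initial and final photon energies:

Initial: E₀ = 305.7 keV → λ₀ = 4.0557 pm
Compton shift: Δλ = 0.0446 pm
Final wavelength: λ' = 4.1003 pm
Final energy: E' = 302.3765 keV

Fractional energy loss:
(E₀ - E')/E₀ = (305.7000 - 302.3765)/305.7000
= 3.3235/305.7000
= 0.0109
= 1.09%

(Intermediate values are shown rounded; full precision is carried through to the final answer.)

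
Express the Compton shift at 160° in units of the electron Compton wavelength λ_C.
1.9397 λ_C

The Compton shift formula is:
Δλ = λ_C(1 - cos θ)

Dividing both sides by λ_C:
Δλ/λ_C = 1 - cos θ

For θ = 160°:
Δλ/λ_C = 1 - cos(160°)
Δλ/λ_C = 1 - -0.9397
Δλ/λ_C = 1.9397

This means the shift is 1.9397 × λ_C = 4.7063 pm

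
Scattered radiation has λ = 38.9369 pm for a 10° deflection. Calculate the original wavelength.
38.9000 pm

From λ' = λ + Δλ, we have λ = λ' - Δλ

First calculate the Compton shift:
Δλ = λ_C(1 - cos θ)
Δλ = 2.4263 × (1 - cos(10°))
Δλ = 2.4263 × 0.0152
Δλ = 0.0369 pm

Initial wavelength:
λ = λ' - Δλ
λ = 38.9369 - 0.0369
λ = 38.9000 pm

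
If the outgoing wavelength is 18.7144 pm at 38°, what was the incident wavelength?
18.2000 pm

From λ' = λ + Δλ, we have λ = λ' - Δλ

First calculate the Compton shift:
Δλ = λ_C(1 - cos θ)
Δλ = 2.4263 × (1 - cos(38°))
Δλ = 2.4263 × 0.2120
Δλ = 0.5144 pm

Initial wavelength:
λ = λ' - Δλ
λ = 18.7144 - 0.5144
λ = 18.2000 pm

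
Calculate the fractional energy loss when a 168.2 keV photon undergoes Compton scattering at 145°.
0.3745 (or 37.45%)

Calculate initial and final photon energies:

Initial: E₀ = 168.2 keV → λ₀ = 7.3712 pm
Compton shift: Δλ = 4.4138 pm
Final wavelength: λ' = 11.7851 pm
Final energy: E' = 105.2045 keV

Fractional energy loss:
(E₀ - E')/E₀ = (168.2000 - 105.2045)/168.2000
= 62.9955/168.2000
= 0.3745
= 37.45%

(Intermediate values are shown rounded; full precision is carried through to the final answer.)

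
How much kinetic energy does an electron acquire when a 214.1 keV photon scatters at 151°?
94.1852 keV

By energy conservation: K_e = E_initial - E_final

First find the scattered photon energy:
Initial wavelength: λ = hc/E = 5.7909 pm
Compton shift: Δλ = λ_C(1 - cos(151°)) = 4.5484 pm
Final wavelength: λ' = 5.7909 + 4.5484 = 10.3394 pm
Final photon energy: E' = hc/λ' = 119.9148 keV

Electron kinetic energy:
K_e = E - E' = 214.1000 - 119.9148 = 94.1852 keV

(Intermediate values are shown rounded; full precision is carried through to the final answer.)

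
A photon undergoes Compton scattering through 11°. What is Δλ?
0.0446 pm

Using the Compton scattering formula:
Δλ = λ_C(1 - cos θ)

where λ_C = h/(m_e·c) ≈ 2.4263 pm is the Compton wavelength of an electron.

For θ = 11°:
cos(11°) = 0.9816
1 - cos(11°) = 0.0184

Δλ = 2.4263 × 0.0184
Δλ = 0.0446 pm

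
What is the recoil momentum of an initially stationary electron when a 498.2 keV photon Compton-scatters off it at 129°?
3.4050e-22 kg·m/s

The electron is initially at rest, so by conservation of momentum:
p⃗_e = p⃗₀ − p⃗'  (incident photon momentum minus scattered photon momentum)

Photon momentum magnitudes (p = h/λ = E/c):
λ₀ = hc/E₀ = 2.4886 pm → p₀ = h/λ₀ = 2.6625e-22 kg·m/s
Δλ = λ_C(1 − cos 129°) = 3.9532 pm
λ' = 6.4419 pm → p' = h/λ' = 1.0286e-22 kg·m/s

The scattered photon makes angle θ = 129° with the incident direction, so by the law of cosines:
|p⃗_e|² = p₀² + p'² − 2p₀p'cos θ
|p⃗_e|² = (2.6625e-22)² + (1.0286e-22)² − 2·2.6625e-22·1.0286e-22·cos(129°)
|p⃗_e| = 3.4050e-22 kg·m/s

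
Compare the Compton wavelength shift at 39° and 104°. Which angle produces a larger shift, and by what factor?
104° produces the larger shift by a factor of 5.573

Calculate both shifts using Δλ = λ_C(1 - cos θ):

For θ₁ = 39°:
Δλ₁ = 2.4263 × (1 - cos(39°))
Δλ₁ = 2.4263 × 0.2229
Δλ₁ = 0.5407 pm

For θ₂ = 104°:
Δλ₂ = 2.4263 × (1 - cos(104°))
Δλ₂ = 2.4263 × 1.2419
Δλ₂ = 3.0133 pm

The 104° angle produces the larger shift.
Ratio: 3.0133/0.5407 = 5.573

(Intermediate values are shown rounded; full precision is carried through to the final answer.)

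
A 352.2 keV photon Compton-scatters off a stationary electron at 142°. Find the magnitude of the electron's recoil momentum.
2.5991e-22 kg·m/s

The electron is initially at rest, so by conservation of momentum:
p⃗_e = p⃗₀ − p⃗'  (incident photon momentum minus scattered photon momentum)

Photon momentum magnitudes (p = h/λ = E/c):
λ₀ = hc/E₀ = 3.5203 pm → p₀ = h/λ₀ = 1.8823e-22 kg·m/s
Δλ = λ_C(1 − cos 142°) = 4.3383 pm
λ' = 7.8585 pm → p' = h/λ' = 8.4317e-23 kg·m/s

The scattered photon makes angle θ = 142° with the incident direction, so by the law of cosines:
|p⃗_e|² = p₀² + p'² − 2p₀p'cos θ
|p⃗_e|² = (1.8823e-22)² + (8.4317e-23)² − 2·1.8823e-22·8.4317e-23·cos(142°)
|p⃗_e| = 2.5991e-22 kg·m/s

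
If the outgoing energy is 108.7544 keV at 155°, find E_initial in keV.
183.0001 keV

Convert final energy to wavelength (hc ≈ 1239.842 keV·pm):
λ' = hc/E' = 1239.842 / 108.7544 = 11.4004 pm

Calculate the Compton shift:
Δλ = λ_C(1 - cos(155°))
Δλ = 2.4263 × (1 - cos(155°))
Δλ = 4.6253 pm

Initial wavelength:
λ = λ' - Δλ = 11.4004 - 4.6253 = 6.7751 pm

Initial energy:
E = hc/λ = 1239.842 / 6.7751 = 183.0001 keV

(Intermediate values are shown rounded; full precision is carried through to the final answer.)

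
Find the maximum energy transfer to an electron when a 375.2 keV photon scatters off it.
223.2046 keV

Maximum energy transfer occurs at θ = 180° (backscattering).

Initial photon: E₀ = 375.2 keV → λ₀ = 3.3045 pm

Maximum Compton shift (at 180°):
Δλ_max = 2λ_C = 2 × 2.4263 = 4.8526 pm

Final wavelength:
λ' = 3.3045 + 4.8526 = 8.1571 pm

Minimum photon energy (maximum energy to electron):
E'_min = hc/λ' = 151.9954 keV

Maximum electron kinetic energy:
K_max = E₀ - E'_min = 375.2000 - 151.9954 = 223.2046 keV

(Intermediate values are shown rounded; full precision is carried through to the final answer.)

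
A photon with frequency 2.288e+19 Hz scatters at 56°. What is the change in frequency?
1.727e+18 Hz (decrease)

Convert frequency to wavelength (c = 299792458 m/s):
λ₀ = c/f₀ = 299792458/2.288e+19 = 1.3102817e-11 m = 13.1028 pm

Calculate Compton shift:
Δλ = λ_C(1 - cos(56°)) = 1.0695 pm

Final wavelength:
λ' = λ₀ + Δλ = 13.1028 + 1.0695 = 14.1724 pm

Final frequency:
f' = c/λ' = 299792458/1.4172352e-11 = 2.1153331e+19 Hz

Frequency shift (decrease):
Δf = f₀ - f' = 2.288e+19 - 2.1153331e+19 = 1.727e+18 Hz

(Intermediate values are shown rounded; full precision is carried through to the final answer.)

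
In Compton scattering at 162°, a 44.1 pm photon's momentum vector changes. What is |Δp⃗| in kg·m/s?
2.8243e-23 kg·m/s

Photon momentum magnitude is p = h/λ.

Initial momentum:
p₀ = h/λ = 6.6261e-34/4.4100e-11 = 1.5025e-23 kg·m/s

After scattering:
λ' = λ + Δλ = 44.1 + 4.7339 = 48.8339 pm
p' = h/λ' = 6.6261e-34/4.8834e-11 = 1.3569e-23 kg·m/s

Momentum is a vector; the scattered photon's direction makes angle θ = 162° with the incident direction. The magnitude of the vector change Δp⃗ = p⃗₀ − p⃗' is found from the law of cosines:
|Δp⃗|² = p₀² + p'² − 2p₀p'cos θ
|Δp⃗|² = (1.5025e-23)² + (1.3569e-23)² − 2·1.5025e-23·1.3569e-23·cos(162°)
|Δp⃗| = 2.8243e-23 kg·m/s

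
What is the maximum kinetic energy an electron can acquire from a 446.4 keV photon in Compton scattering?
283.9053 keV

Maximum energy transfer occurs at θ = 180° (backscattering).

Initial photon: E₀ = 446.4 keV → λ₀ = 2.7774 pm

Maximum Compton shift (at 180°):
Δλ_max = 2λ_C = 2 × 2.4263 = 4.8526 pm

Final wavelength:
λ' = 2.7774 + 4.8526 = 7.6300 pm

Minimum photon energy (maximum energy to electron):
E'_min = hc/λ' = 162.4947 keV

Maximum electron kinetic energy:
K_max = E₀ - E'_min = 446.4000 - 162.4947 = 283.9053 keV

(Intermediate values are shown rounded; full precision is carried through to the final answer.)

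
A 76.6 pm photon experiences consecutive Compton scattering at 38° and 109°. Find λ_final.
80.3306 pm

Apply Compton shift twice:

First scattering at θ₁ = 38°:
Δλ₁ = λ_C(1 - cos(38°))
Δλ₁ = 2.4263 × 0.2120
Δλ₁ = 0.5144 pm

After first scattering:
λ₁ = 76.6 + 0.5144 = 77.1144 pm

Second scattering at θ₂ = 109°:
Δλ₂ = λ_C(1 - cos(109°))
Δλ₂ = 2.4263 × 1.3256
Δλ₂ = 3.2162 pm

Final wavelength:
λ₂ = 77.1144 + 3.2162 = 80.3306 pm

Total shift: Δλ_total = 0.5144 + 3.2162 = 3.7306 pm

(Intermediate values are shown rounded; full precision is carried through to the final answer.)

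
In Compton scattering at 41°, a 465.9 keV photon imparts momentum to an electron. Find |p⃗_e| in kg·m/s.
1.6409e-22 kg·m/s

The electron is initially at rest, so by conservation of momentum:
p⃗_e = p⃗₀ − p⃗'  (incident photon momentum minus scattered photon momentum)

Photon momentum magnitudes (p = h/λ = E/c):
λ₀ = hc/E₀ = 2.6612 pm → p₀ = h/λ₀ = 2.4899e-22 kg·m/s
Δλ = λ_C(1 − cos 41°) = 0.5952 pm
λ' = 3.2563 pm → p' = h/λ' = 2.0348e-22 kg·m/s

The scattered photon makes angle θ = 41° with the incident direction, so by the law of cosines:
|p⃗_e|² = p₀² + p'² − 2p₀p'cos θ
|p⃗_e|² = (2.4899e-22)² + (2.0348e-22)² − 2·2.4899e-22·2.0348e-22·cos(41°)
|p⃗_e| = 1.6409e-22 kg·m/s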